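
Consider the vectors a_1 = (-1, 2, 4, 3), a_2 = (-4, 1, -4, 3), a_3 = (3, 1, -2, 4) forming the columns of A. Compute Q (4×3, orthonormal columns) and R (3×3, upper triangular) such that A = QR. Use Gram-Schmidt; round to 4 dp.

a_1 = (-1, 2, 4, 3); ‖a_1‖ = 5.4772, so e_1 = (-0.1826, 0.3651, 0.7303, 0.5477).
e_1·a_2 = (-0.1826)·(-4) + 0.3651·1 + 0.7303·(-4) + 0.5477·3 = -0.1826.
u_2 = a_2 + 0.1826·e_1 = (-4.0333, 1.0667, -3.8667, 3.1000).
‖u_2‖ = 6.4782, so e_2 = (-0.6226, 0.1647, -0.5969, 0.4785).
e_1·a_3 = (-0.1826)·3 + 0.3651·1 + 0.7303·(-2) + 0.5477·4 = 0.5477; e_2·a_3 = (-0.6226)·3 + 0.1647·1 + (-0.5969)·(-2) + 0.4785·4 = 1.4047.
u_3 = a_3 − 0.5477·e_1 − 1.4047·e_2 = (3.9746, 0.5687, -1.5616, 3.0278).
‖u_3‖ = 5.2656, so e_3 = (0.7548, 0.1080, -0.2966, 0.5750).

Q = [[-0.1826, -0.6226, 0.7548], [0.3651, 0.1647, 0.1080], [0.7303, -0.5969, -0.2966], [0.5477, 0.4785, 0.5750]], R = [[5.4772, -0.1826, 0.5477], [0.0000, 6.4782, 1.4047], [0.0000, 0.0000, 5.2656]]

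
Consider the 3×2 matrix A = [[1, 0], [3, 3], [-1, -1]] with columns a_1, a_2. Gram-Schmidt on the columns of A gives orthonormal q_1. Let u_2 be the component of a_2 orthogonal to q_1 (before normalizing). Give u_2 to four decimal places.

q_1 = a_1/‖a_1‖ = (1, 3, -1)/3.3166 = (0.3015, 0.9045, -0.3015).
r_{12} = q_1·a_2 = 3.0151.
u_2 = a_2 − 3.0151·q_1 = (-0.9091, 0.2727, -0.0909).

u_2 = (-0.9091, 0.2727, -0.0909)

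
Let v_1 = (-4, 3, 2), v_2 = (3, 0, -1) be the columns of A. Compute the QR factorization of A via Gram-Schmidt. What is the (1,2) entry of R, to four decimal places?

r_{12} = -2.5997

v_1 = (-4, 3, 2); ‖v_1‖ = 5.3852, so e_1 = (-0.7428, 0.5571, 0.3714).
r_{12} = e_1·v_2 = -2.5997.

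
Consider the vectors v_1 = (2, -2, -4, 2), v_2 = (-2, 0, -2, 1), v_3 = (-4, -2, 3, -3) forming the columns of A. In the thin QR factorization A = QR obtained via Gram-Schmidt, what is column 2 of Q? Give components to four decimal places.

q_2 = (-0.8744, 0.1543, -0.4115, 0.2057)

q_1 = v_1/‖v_1‖ = (2, -2, -4, 2)/5.2915 = (0.3780, -0.3780, -0.7559, 0.3780).
r_{12} = q_1·v_2 = 1.1339.
u_2 = v_2 − 1.1339·q_1 = (-2.4286, 0.4286, -1.1429, 0.5714).
‖u_2‖ = 2.7775, so q_2 = (-0.8744, 0.1543, -0.4115, 0.2057).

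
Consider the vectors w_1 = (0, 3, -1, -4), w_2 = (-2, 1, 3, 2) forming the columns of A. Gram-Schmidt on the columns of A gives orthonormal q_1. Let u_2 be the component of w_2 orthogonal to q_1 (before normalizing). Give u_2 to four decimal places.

u_2 = (-2.0000, 1.9231, 2.6923, 0.7692)

w_1 = (0, 3, -1, -4); ‖w_1‖ = 5.0990, so q_1 = (0.0000, 0.5883, -0.1961, -0.7845).
q_1·w_2 = 0.0000·(-2) + 0.5883·1 + (-0.1961)·3 + (-0.7845)·2 = -1.5689.
u_2 = w_2 + 1.5689·q_1 = (-2.0000, 1.9231, 2.6923, 0.7692).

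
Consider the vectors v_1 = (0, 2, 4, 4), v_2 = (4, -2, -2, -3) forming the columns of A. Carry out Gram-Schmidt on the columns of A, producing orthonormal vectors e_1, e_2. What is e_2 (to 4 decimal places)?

e_2 = (0.9701, -0.1617, 0.1617, -0.0808)

e_1 = v_1/‖v_1‖ = (0, 2, 4, 4)/6.0000 = (0.0000, 0.3333, 0.6667, 0.6667).
r_{12} = e_1·v_2 = -4.0000.
u_2 = v_2 + 4.0000·e_1 = (4.0000, -0.6667, 0.6667, -0.3333).
‖u_2‖ = 4.1231, so e_2 = (0.9701, -0.1617, 0.1617, -0.0808).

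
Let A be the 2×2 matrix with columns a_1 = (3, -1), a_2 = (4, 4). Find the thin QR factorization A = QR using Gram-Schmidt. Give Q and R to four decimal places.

e_1 = a_1/‖a_1‖ = (3, -1)/3.1623 = (0.9487, -0.3162).
r_{12} = e_1·a_2 = 2.5298.
u_2 = a_2 − 2.5298·e_1 = (1.6000, 4.8000).
‖u_2‖ = 5.0596, so e_2 = (0.3162, 0.9487).

Q = [[0.9487, 0.3162], [-0.3162, 0.9487]], R = [[3.1623, 2.5298], [0.0000, 5.0596]]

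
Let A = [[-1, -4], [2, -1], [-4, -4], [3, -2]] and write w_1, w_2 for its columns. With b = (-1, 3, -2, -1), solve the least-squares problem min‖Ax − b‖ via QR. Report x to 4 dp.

e_1 = w_1/‖w_1‖ = (-1, 2, -4, 3)/5.4772 = (-0.1826, 0.3651, -0.7303, 0.5477).
r_{12} = e_1·w_2 = 2.1909.
u_2 = w_2 − 2.1909·e_1 = (-3.6000, -1.8000, -2.4000, -3.2000).
‖u_2‖ = 5.6745, so e_2 = (-0.6344, -0.3172, -0.4229, -0.5639).
Qᵀb = (2.1909, 1.0926).
Back-substitute: x_2 = 1.0926/5.6745 = 0.1925.
x_1 = (2.1909 − 2.1909·0.1925)/5.4772 = 0.3230.

x = (0.3230, 0.1925)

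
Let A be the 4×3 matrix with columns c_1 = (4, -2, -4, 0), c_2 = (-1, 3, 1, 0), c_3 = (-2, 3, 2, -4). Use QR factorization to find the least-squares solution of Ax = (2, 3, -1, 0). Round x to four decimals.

q_1 = c_1/‖c_1‖ = (4, -2, -4, 0)/6.0000 = (0.6667, -0.3333, -0.6667, 0.0000).
r_{12} = q_1·c_2 = -2.3333.
u_2 = c_2 + 2.3333·q_1 = (0.5556, 2.2222, -0.5556, 0.0000).
‖u_2‖ = 2.3570, so q_2 = (0.2357, 0.9428, -0.2357, 0.0000).
r_{13} = q_1·c_3 = -3.6667; r_{23} = q_2·c_3 = 1.8856.
u_3 = c_3 + 3.6667·q_1 − 1.8856·q_2 = (0.0000, 0.0000, 0.0000, -4.0000).
‖u_3‖ = 4.0000, so q_3 = (0.0000, 0.0000, 0.0000, -1.0000).
Qᵀb = (1.0000, 3.5355, 0.0000).
Back-substitute: x_3 = 0.0000/4.0000 = 0.0000.
x_2 = (3.5355 − 1.8856·0.0000)/2.3570 = 1.5000.
x_1 = (1.0000 + 2.3333·1.5000 + 3.6667·0.0000)/6.0000 = 0.7500.

x = (0.7500, 1.5000, 0.0000)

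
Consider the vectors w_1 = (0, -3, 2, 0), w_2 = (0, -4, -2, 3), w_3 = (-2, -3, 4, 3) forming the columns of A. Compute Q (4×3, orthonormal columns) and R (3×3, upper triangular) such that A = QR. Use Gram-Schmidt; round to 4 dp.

e_1 = w_1/‖w_1‖ = (0, -3, 2, 0)/3.6056 = (0.0000, -0.8321, 0.5547, 0.0000).
r_{12} = e_1·w_2 = 2.2188.
u_2 = w_2 − 2.2188·e_1 = (0.0000, -2.1538, -3.2308, 3.0000).
‖u_2‖ = 4.9068, so e_2 = (0.0000, -0.4389, -0.6584, 0.6114).
r_{13} = e_1·w_3 = 4.7150; r_{23} = e_2·w_3 = 0.5173.
u_3 = w_3 − 4.7150·e_1 − 0.5173·e_2 = (-2.0000, 1.1502, 1.7252, 2.6837).
‖u_3‖ = 3.9372, so e_3 = (-0.5080, 0.2921, 0.4382, 0.6816).

Q = [[0.0000, 0.0000, -0.5080], [-0.8321, -0.4389, 0.2921], [0.5547, -0.6584, 0.4382], [0.0000, 0.6114, 0.6816]], R = [[3.6056, 2.2188, 4.7150], [0.0000, 4.9068, 0.5173], [0.0000, 0.0000, 3.9372]]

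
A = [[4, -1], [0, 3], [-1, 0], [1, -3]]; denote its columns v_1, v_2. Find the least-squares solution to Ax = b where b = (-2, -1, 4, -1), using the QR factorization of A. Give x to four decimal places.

x = (-0.7952, -0.1877)

e_1 = v_1/‖v_1‖ = (4, 0, -1, 1)/4.2426 = (0.9428, 0.0000, -0.2357, 0.2357).
r_{12} = e_1·v_2 = -1.6499.
u_2 = v_2 + 1.6499·e_1 = (0.5556, 3.0000, -0.3889, -2.6111).
‖u_2‖ = 4.0346, so e_2 = (0.1377, 0.7436, -0.0964, -0.6472).
Qᵀb = (-3.0641, -0.7573).
Back-substitute: x_2 = -0.7573/4.0346 = -0.1877.
x_1 = (-3.0641 + 1.6499·(-0.1877))/4.2426 = -0.7952.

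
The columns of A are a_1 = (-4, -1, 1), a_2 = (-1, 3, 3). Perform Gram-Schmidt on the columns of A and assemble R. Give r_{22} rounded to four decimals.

a_1 = (-4, -1, 1); ‖a_1‖ = 4.2426, so q_1 = (-0.9428, -0.2357, 0.2357).
q_1·a_2 = (-0.9428)·(-1) + (-0.2357)·3 + 0.2357·3 = 0.9428.
u_2 = a_2 − 0.9428·q_1 = (-0.1111, 3.2222, 2.7778).
r_{22} = ‖u_2‖ = 4.2557.

r_{22} = 4.2557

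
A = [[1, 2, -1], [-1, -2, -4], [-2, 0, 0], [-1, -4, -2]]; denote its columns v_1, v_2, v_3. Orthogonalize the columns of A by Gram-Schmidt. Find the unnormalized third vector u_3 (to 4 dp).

v_1 = (1, -1, -2, -1); ‖v_1‖ = 2.6458, so q_1 = (0.3780, -0.3780, -0.7559, -0.3780).
q_1·v_2 = 0.3780·2 + (-0.3780)·(-2) + (-0.7559)·0 + (-0.3780)·(-4) = 3.0237.
u_2 = v_2 − 3.0237·q_1 = (0.8571, -0.8571, 2.2857, -2.8571).
‖u_2‖ = 3.8545, so q_2 = (0.2224, -0.2224, 0.5930, -0.7412).
q_1·v_3 = 0.3780·(-1) + (-0.3780)·(-4) + (-0.7559)·0 + (-0.3780)·(-2) = 1.8898; q_2·v_3 = 0.2224·(-1) + (-0.2224)·(-4) + 0.5930·0 + (-0.7412)·(-2) = 2.1496.
u_3 = v_3 − 1.8898·q_1 − 2.1496·q_2 = (-2.1923, -2.8077, 0.1538, 0.3077).

u_3 = (-2.1923, -2.8077, 0.1538, 0.3077)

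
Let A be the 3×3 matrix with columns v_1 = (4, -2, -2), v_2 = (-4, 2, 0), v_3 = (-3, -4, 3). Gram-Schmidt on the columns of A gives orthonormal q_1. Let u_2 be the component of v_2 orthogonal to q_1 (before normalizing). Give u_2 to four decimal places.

u_2 = (-0.6667, 0.3333, -1.6667)

v_1 = (4, -2, -2); ‖v_1‖ = 4.8990, so q_1 = (0.8165, -0.4082, -0.4082).
q_1·v_2 = 0.8165·(-4) + (-0.4082)·2 + (-0.4082)·0 = -4.0825.
u_2 = v_2 + 4.0825·q_1 = (-0.6667, 0.3333, -1.6667).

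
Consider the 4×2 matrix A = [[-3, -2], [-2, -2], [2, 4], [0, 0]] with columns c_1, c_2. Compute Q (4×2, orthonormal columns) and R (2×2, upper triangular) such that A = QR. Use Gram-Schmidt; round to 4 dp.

Q = [[-0.7276, 0.5293], [-0.4851, 0.0529], [0.4851, 0.8468], [0.0000, 0.0000]], R = [[4.1231, 4.3656], [0.0000, 2.2229]]

c_1 = (-3, -2, 2, 0); ‖c_1‖ = 4.1231, so e_1 = (-0.7276, -0.4851, 0.4851, 0.0000).
e_1·c_2 = (-0.7276)·(-2) + (-0.4851)·(-2) + 0.4851·4 + 0.0000·0 = 4.3656.
u_2 = c_2 − 4.3656·e_1 = (1.1765, 0.1176, 1.8824, 0.0000).
‖u_2‖ = 2.2229, so e_2 = (0.5293, 0.0529, 0.8468, 0.0000).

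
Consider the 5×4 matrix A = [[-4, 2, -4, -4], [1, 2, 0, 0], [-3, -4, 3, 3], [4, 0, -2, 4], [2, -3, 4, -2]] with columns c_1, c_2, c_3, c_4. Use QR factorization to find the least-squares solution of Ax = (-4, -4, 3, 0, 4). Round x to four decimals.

e_1 = c_1/‖c_1‖ = (-4, 1, -3, 4, 2)/6.7823 = (-0.5898, 0.1474, -0.4423, 0.5898, 0.2949).
r_{12} = e_1·c_2 = 0.0000.
u_2 = c_2 + 0.0000·e_1 = (2.0000, 2.0000, -4.0000, 0.0000, -3.0000).
‖u_2‖ = 5.7446, so e_2 = (0.3482, 0.3482, -0.6963, 0.0000, -0.5222).
r_{13} = e_1·c_3 = 1.0321; r_{23} = e_2·c_3 = -5.5705.
u_3 = c_3 − 1.0321·e_1 + 5.5705·e_2 = (-1.4519, 1.7872, -0.4223, -2.6087, 0.7866).
‖u_3‖ = 3.5923, so e_3 = (-0.4042, 0.4975, -0.1175, -0.7262, 0.2190).
r_{14} = e_1·c_4 = 2.8014; r_{24} = e_2·c_4 = -2.4371; r_{34} = e_3·c_4 = -2.0786.
u_4 = c_4 − 2.8014·e_1 + 2.4371·e_2 + 2.0786·e_3 = (-2.3395, 1.4696, 2.2978, 0.8383, -3.6437).
‖u_4‖ = 5.1858, so e_4 = (-0.4511, 0.2834, 0.4431, 0.1617, -0.7026).
Qᵀb = (1.6219, -6.9631, 0.1498, -0.8102).
Back-substitute: x_4 = -0.8102/5.1858 = -0.1562.
x_3 = (0.1498 + 2.0786·(-0.1562))/3.5923 = -0.0487.
x_2 = (-6.9631 + 5.5705·(-0.0487) + 2.4371·(-0.1562))/5.7446 = -1.3256.
x_1 = (1.6219 + 0.0000·(-1.3256) − 1.0321·(-0.0487) − 2.8014·(-0.1562))/6.7823 = 0.3111.

x = (0.3111, -1.3256, -0.0487, -0.1562)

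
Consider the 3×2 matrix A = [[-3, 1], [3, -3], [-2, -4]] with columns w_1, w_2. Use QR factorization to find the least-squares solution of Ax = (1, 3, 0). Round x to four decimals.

q_1 = w_1/‖w_1‖ = (-3, 3, -2)/4.6904 = (-0.6396, 0.6396, -0.4264).
r_{12} = q_1·w_2 = -0.8528.
u_2 = w_2 + 0.8528·q_1 = (0.4545, -2.4545, -4.3636).
‖u_2‖ = 5.0272, so q_2 = (0.0904, -0.4883, -0.8680).
Qᵀb = (1.2792, -1.3743).
Back-substitute: x_2 = -1.3743/5.0272 = -0.2734.
x_1 = (1.2792 + 0.8528·(-0.2734))/4.6904 = 0.2230.

x = (0.2230, -0.2734)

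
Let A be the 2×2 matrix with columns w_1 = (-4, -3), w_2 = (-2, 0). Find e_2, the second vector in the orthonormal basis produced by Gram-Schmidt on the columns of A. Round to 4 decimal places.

e_2 = (-0.6000, 0.8000)

e_1 = w_1/‖w_1‖ = (-4, -3)/5.0000 = (-0.8000, -0.6000).
r_{12} = e_1·w_2 = 1.6000.
u_2 = w_2 − 1.6000·e_1 = (-0.7200, 0.9600).
‖u_2‖ = 1.2000, so e_2 = (-0.6000, 0.8000).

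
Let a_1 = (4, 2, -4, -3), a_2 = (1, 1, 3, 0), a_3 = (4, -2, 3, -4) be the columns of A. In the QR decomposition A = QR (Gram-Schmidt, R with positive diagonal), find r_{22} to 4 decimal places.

a_1 = (4, 2, -4, -3); ‖a_1‖ = 6.7082, so e_1 = (0.5963, 0.2981, -0.5963, -0.4472).
e_1·a_2 = 0.5963·1 + 0.2981·1 + (-0.5963)·3 + (-0.4472)·0 = -0.8944.
u_2 = a_2 + 0.8944·e_1 = (1.5333, 1.2667, 2.4667, -0.4000).
r_{22} = ‖u_2‖ = 3.1937.

r_{22} = 3.1937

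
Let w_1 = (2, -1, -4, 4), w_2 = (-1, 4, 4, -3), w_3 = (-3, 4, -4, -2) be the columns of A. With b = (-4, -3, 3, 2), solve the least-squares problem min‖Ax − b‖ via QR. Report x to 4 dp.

x = (-0.9865, -0.7947, -0.2405)

w_1 = (2, -1, -4, 4); ‖w_1‖ = 6.0828, so q_1 = (0.3288, -0.1644, -0.6576, 0.6576).
q_1·w_2 = 0.3288·(-1) + (-0.1644)·4 + (-0.6576)·4 + 0.6576·(-3) = -5.5896.
u_2 = w_2 + 5.5896·q_1 = (0.8378, 3.0811, 0.3243, 0.6757).
‖u_2‖ = 3.2797, so q_2 = (0.2555, 0.9394, 0.0989, 0.2060).
q_1·w_3 = 0.3288·(-3) + (-0.1644)·4 + (-0.6576)·(-4) + 0.6576·(-2) = -0.3288; q_2·w_3 = 0.2555·(-3) + 0.9394·4 + 0.0989·(-4) + 0.2060·(-2) = 2.1838.
u_3 = w_3 + 0.3288·q_1 − 2.1838·q_2 = (-3.4497, 1.8945, -4.4322, -2.2337).
‖u_3‖ = 6.3343, so q_3 = (-0.5446, 0.2991, -0.6997, -0.3526).
Qᵀb = (-1.4796, -3.1314, -1.5232).
Back-substitute: x_3 = -1.5232/6.3343 = -0.2405.
x_2 = (-3.1314 − 2.1838·(-0.2405))/3.2797 = -0.7947.
x_1 = (-1.4796 + 5.5896·(-0.7947) + 0.3288·(-0.2405))/6.0828 = -0.9865.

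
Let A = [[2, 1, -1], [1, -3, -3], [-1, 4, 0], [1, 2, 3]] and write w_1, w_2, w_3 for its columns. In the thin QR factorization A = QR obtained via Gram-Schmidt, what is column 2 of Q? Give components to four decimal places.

e_1 = w_1/‖w_1‖ = (2, 1, -1, 1)/2.6458 = (0.7559, 0.3780, -0.3780, 0.3780).
r_{12} = e_1·w_2 = -1.1339.
u_2 = w_2 + 1.1339·e_1 = (1.8571, -2.5714, 3.5714, 2.4286).
‖u_2‖ = 5.3586, so e_2 = (0.3466, -0.4799, 0.6665, 0.4532).

e_2 = (0.3466, -0.4799, 0.6665, 0.4532)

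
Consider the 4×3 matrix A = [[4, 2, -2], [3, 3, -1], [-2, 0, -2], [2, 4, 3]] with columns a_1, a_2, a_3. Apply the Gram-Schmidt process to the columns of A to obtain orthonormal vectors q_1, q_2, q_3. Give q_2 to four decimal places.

q_2 = (-0.3248, 0.2293, 0.4777, 0.7834)

a_1 = (4, 3, -2, 2); ‖a_1‖ = 5.7446, so q_1 = (0.6963, 0.5222, -0.3482, 0.3482).
q_1·a_2 = 0.6963·2 + 0.5222·3 + (-0.3482)·0 + 0.3482·4 = 4.3519.
u_2 = a_2 − 4.3519·q_1 = (-1.0303, 0.7273, 1.5152, 2.4848).
‖u_2‖ = 3.1718, so q_2 = (-0.3248, 0.2293, 0.4777, 0.7834).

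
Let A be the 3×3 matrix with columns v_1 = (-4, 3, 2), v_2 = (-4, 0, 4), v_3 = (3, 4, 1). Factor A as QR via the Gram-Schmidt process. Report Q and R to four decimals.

v_1 = (-4, 3, 2); ‖v_1‖ = 5.3852, so q_1 = (-0.7428, 0.5571, 0.3714).
q_1·v_2 = (-0.7428)·(-4) + 0.5571·0 + 0.3714·4 = 4.4567.
u_2 = v_2 − 4.4567·q_1 = (-0.6897, -2.4828, 2.3448).
‖u_2‖ = 3.4840, so q_2 = (-0.1980, -0.7126, 0.6730).
q_1·v_3 = (-0.7428)·3 + 0.5571·4 + 0.3714·1 = 0.3714; q_2·v_3 = (-0.1980)·3 + (-0.7126)·4 + 0.6730·1 = -2.7713.
u_3 = v_3 − 0.3714·q_1 + 2.7713·q_2 = (2.7273, 1.8182, 2.7273).
‖u_3‖ = 4.2640, so q_3 = (0.6396, 0.4264, 0.6396).

Q = [[-0.7428, -0.1980, 0.6396], [0.5571, -0.7126, 0.4264], [0.3714, 0.6730, 0.6396]], R = [[5.3852, 4.4567, 0.3714], [0.0000, 3.4840, -2.7713], [0.0000, 0.0000, 4.2640]]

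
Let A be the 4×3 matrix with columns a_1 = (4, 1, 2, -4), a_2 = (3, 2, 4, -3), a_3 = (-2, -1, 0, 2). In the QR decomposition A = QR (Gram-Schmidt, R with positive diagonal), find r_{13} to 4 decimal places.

e_1 = a_1/‖a_1‖ = (4, 1, 2, -4)/6.0828 = (0.6576, 0.1644, 0.3288, -0.6576).
r_{13} = e_1·a_3 = -2.7948.

r_{13} = -2.7948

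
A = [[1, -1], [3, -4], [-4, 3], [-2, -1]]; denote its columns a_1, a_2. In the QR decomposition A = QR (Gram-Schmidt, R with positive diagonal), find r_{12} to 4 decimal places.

q_1 = a_1/‖a_1‖ = (1, 3, -4, -2)/5.4772 = (0.1826, 0.5477, -0.7303, -0.3651).
r_{12} = q_1·a_2 = -4.1992.

r_{12} = -4.1992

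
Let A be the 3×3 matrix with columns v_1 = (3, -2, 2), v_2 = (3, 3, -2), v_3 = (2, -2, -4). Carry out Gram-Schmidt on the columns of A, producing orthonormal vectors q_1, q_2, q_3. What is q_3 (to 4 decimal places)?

q_1 = v_1/‖v_1‖ = (3, -2, 2)/4.1231 = (0.7276, -0.4851, 0.4851).
r_{12} = q_1·v_2 = -0.2425.
u_2 = v_2 + 0.2425·q_1 = (3.1765, 2.8824, -1.8824).
‖u_2‖ = 4.6841, so q_2 = (0.6781, 0.6153, -0.4019).
r_{13} = q_1·v_3 = 0.4851; r_{23} = q_2·v_3 = 1.7330.
u_3 = v_3 − 0.4851·q_1 − 1.7330·q_2 = (0.4718, -2.8311, -3.5389).
‖u_3‖ = 4.5565, so q_3 = (0.1036, -0.6213, -0.7767).

q_3 = (0.1036, -0.6213, -0.7767)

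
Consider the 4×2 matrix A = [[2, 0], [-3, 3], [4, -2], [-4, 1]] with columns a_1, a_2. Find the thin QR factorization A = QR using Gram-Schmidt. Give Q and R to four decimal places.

a_1 = (2, -3, 4, -4); ‖a_1‖ = 6.7082, so e_1 = (0.2981, -0.4472, 0.5963, -0.5963).
e_1·a_2 = 0.2981·0 + (-0.4472)·3 + 0.5963·(-2) + (-0.5963)·1 = -3.1305.
u_2 = a_2 + 3.1305·e_1 = (0.9333, 1.6000, -0.1333, -0.8667).
‖u_2‖ = 2.0494, so e_2 = (0.4554, 0.7807, -0.0651, -0.4229).

Q = [[0.2981, 0.4554], [-0.4472, 0.7807], [0.5963, -0.0651], [-0.5963, -0.4229]], R = [[6.7082, -3.1305], [0.0000, 2.0494]]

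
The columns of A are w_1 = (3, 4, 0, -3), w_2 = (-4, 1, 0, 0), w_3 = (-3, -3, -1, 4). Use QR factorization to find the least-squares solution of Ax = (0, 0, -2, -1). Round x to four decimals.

q_1 = w_1/‖w_1‖ = (3, 4, 0, -3)/5.8310 = (0.5145, 0.6860, 0.0000, -0.5145).
r_{12} = q_1·w_2 = -1.3720.
u_2 = w_2 + 1.3720·q_1 = (-3.2941, 1.9412, 0.0000, -0.7059).
‖u_2‖ = 3.8881, so q_2 = (-0.8472, 0.4993, 0.0000, -0.1815).
r_{13} = q_1·w_3 = -5.6595; r_{23} = q_2·w_3 = 0.3177.
u_3 = w_3 + 5.6595·q_1 − 0.3177·q_2 = (0.1809, 0.7237, -1.0000, 1.1459).
‖u_3‖ = 1.6940, so q_3 = (0.1068, 0.4272, -0.5903, 0.6765).
Qᵀb = (0.5145, 0.1815, 0.5042).
Back-substitute: x_3 = 0.5042/1.6940 = 0.2976.
x_2 = (0.1815 − 0.3177·0.2976)/3.8881 = 0.0224.
x_1 = (0.5145 + 1.3720·0.0224 + 5.6595·0.2976)/5.8310 = 0.3824.

x = (0.3824, 0.0224, 0.2976)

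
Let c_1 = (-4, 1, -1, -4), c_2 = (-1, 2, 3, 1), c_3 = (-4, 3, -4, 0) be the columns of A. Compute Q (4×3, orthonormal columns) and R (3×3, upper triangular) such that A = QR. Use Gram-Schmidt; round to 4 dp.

Q = [[-0.6860, -0.2889, -0.2768], [0.1715, 0.5245, 0.4974], [-0.1715, 0.7678, -0.6082], [-0.6860, 0.2280, 0.5532]], R = [[5.8310, -0.1715, 3.9445], [0.0000, 3.8692, -0.3421], [0.0000, 0.0000, 5.0323]]

e_1 = c_1/‖c_1‖ = (-4, 1, -1, -4)/5.8310 = (-0.6860, 0.1715, -0.1715, -0.6860).
r_{12} = e_1·c_2 = -0.1715.
u_2 = c_2 + 0.1715·e_1 = (-1.1176, 2.0294, 2.9706, 0.8824).
‖u_2‖ = 3.8692, so e_2 = (-0.2889, 0.5245, 0.7678, 0.2280).
r_{13} = e_1·c_3 = 3.9445; r_{23} = e_2·c_3 = -0.3421.
u_3 = c_3 − 3.9445·e_1 + 0.3421·e_2 = (-1.3929, 2.5029, -3.0609, 2.7839).
‖u_3‖ = 5.0323, so e_3 = (-0.2768, 0.4974, -0.6082, 0.5532).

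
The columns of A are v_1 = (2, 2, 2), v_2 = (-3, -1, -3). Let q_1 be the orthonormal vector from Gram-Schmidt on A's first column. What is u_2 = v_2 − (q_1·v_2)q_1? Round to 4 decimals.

q_1 = v_1/‖v_1‖ = (2, 2, 2)/3.4641 = (0.5774, 0.5774, 0.5774).
r_{12} = q_1·v_2 = -4.0415.
u_2 = v_2 + 4.0415·q_1 = (-0.6667, 1.3333, -0.6667).

u_2 = (-0.6667, 1.3333, -0.6667)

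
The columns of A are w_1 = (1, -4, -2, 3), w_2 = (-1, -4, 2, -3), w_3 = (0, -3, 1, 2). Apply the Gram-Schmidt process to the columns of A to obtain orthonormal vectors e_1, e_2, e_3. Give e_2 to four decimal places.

w_1 = (1, -4, -2, 3); ‖w_1‖ = 5.4772, so e_1 = (0.1826, -0.7303, -0.3651, 0.5477).
e_1·w_2 = 0.1826·(-1) + (-0.7303)·(-4) + (-0.3651)·2 + 0.5477·(-3) = 0.3651.
u_2 = w_2 − 0.3651·e_1 = (-1.0667, -3.7333, 2.1333, -3.2000).
‖u_2‖ = 5.4650, so e_2 = (-0.1952, -0.6831, 0.3904, -0.5855).

e_2 = (-0.1952, -0.6831, 0.3904, -0.5855)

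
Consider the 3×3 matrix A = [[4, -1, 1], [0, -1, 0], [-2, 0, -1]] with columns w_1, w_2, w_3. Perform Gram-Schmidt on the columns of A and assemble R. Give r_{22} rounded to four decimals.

q_1 = w_1/‖w_1‖ = (4, 0, -2)/4.4721 = (0.8944, 0.0000, -0.4472).
r_{12} = q_1·w_2 = -0.8944.
u_2 = w_2 + 0.8944·q_1 = (-0.2000, -1.0000, -0.4000).
r_{22} = ‖u_2‖ = 1.0954.

r_{22} = 1.0954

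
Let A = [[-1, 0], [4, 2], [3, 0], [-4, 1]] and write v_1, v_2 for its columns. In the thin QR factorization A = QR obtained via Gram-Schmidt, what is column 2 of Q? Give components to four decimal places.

e_2 = (0.0443, 0.7533, -0.1329, 0.6425)

e_1 = v_1/‖v_1‖ = (-1, 4, 3, -4)/6.4807 = (-0.1543, 0.6172, 0.4629, -0.6172).
r_{12} = e_1·v_2 = 0.6172.
u_2 = v_2 − 0.6172·e_1 = (0.0952, 1.6190, -0.2857, 1.3810).
‖u_2‖ = 2.1492, so e_2 = (0.0443, 0.7533, -0.1329, 0.6425).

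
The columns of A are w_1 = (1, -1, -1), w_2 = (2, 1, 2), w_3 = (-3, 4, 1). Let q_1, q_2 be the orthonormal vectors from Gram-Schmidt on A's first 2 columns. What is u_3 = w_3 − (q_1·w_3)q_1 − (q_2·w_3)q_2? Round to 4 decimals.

w_1 = (1, -1, -1); ‖w_1‖ = 1.7321, so q_1 = (0.5774, -0.5774, -0.5774).
q_1·w_2 = 0.5774·2 + (-0.5774)·1 + (-0.5774)·2 = -0.5774.
u_2 = w_2 + 0.5774·q_1 = (2.3333, 0.6667, 1.6667).
‖u_2‖ = 2.9439, so q_2 = (0.7926, 0.2265, 0.5661).
q_1·w_3 = 0.5774·(-3) + (-0.5774)·4 + (-0.5774)·1 = -4.6188; q_2·w_3 = 0.7926·(-3) + 0.2265·4 + 0.5661·1 = -0.9058.
u_3 = w_3 + 4.6188·q_1 + 0.9058·q_2 = (0.3846, 1.5385, -1.1538).

u_3 = (0.3846, 1.5385, -1.1538)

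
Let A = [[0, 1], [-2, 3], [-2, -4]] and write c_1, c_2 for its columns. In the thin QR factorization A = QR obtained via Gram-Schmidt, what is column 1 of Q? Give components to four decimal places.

c_1 = (0, -2, -2); ‖c_1‖ = 2.8284, so q_1 = (0.0000, -0.7071, -0.7071).

q_1 = (0.0000, -0.7071, -0.7071)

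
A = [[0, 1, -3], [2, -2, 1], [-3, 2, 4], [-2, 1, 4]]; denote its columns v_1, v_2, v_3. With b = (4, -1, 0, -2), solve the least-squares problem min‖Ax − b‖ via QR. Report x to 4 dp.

x = (5.5349, 6.4884, 0.7907)

q_1 = v_1/‖v_1‖ = (0, 2, -3, -2)/4.1231 = (0.0000, 0.4851, -0.7276, -0.4851).
r_{12} = q_1·v_2 = -2.9104.
u_2 = v_2 + 2.9104·q_1 = (1.0000, -0.5882, -0.1176, -0.4118).
‖u_2‖ = 1.2367, so q_2 = (0.8086, -0.4757, -0.0951, -0.3330).
r_{13} = q_1·v_3 = -4.3656; r_{23} = q_2·v_3 = -4.6138.
u_3 = v_3 + 4.3656·q_1 + 4.6138·q_2 = (0.7308, 0.9231, 0.3846, 0.3462).
‖u_3‖ = 1.2860, so q_3 = (0.5682, 0.7178, 0.2991, 0.2692).
Qᵀb = (0.4851, 4.3760, 1.0169).
Back-substitute: x_3 = 1.0169/1.2860 = 0.7907.
x_2 = (4.3760 + 4.6138·0.7907)/1.2367 = 6.4884.
x_1 = (0.4851 + 2.9104·6.4884 + 4.3656·0.7907)/4.1231 = 5.5349.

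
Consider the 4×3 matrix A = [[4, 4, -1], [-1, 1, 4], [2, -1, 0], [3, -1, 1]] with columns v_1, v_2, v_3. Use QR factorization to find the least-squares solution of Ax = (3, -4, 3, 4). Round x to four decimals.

v_1 = (4, -1, 2, 3); ‖v_1‖ = 5.4772, so e_1 = (0.7303, -0.1826, 0.3651, 0.5477).
e_1·v_2 = 0.7303·4 + (-0.1826)·1 + 0.3651·(-1) + 0.5477·(-1) = 1.8257.
u_2 = v_2 − 1.8257·e_1 = (2.6667, 1.3333, -1.6667, -2.0000).
‖u_2‖ = 3.9581, so e_2 = (0.6737, 0.3369, -0.4211, -0.5053).
e_1·v_3 = 0.7303·(-1) + (-0.1826)·4 + 0.3651·0 + 0.5477·1 = -0.9129; e_2·v_3 = 0.6737·(-1) + 0.3369·4 + (-0.4211)·0 + (-0.5053)·1 = 0.1684.
u_3 = v_3 + 0.9129·e_1 − 0.1684·e_2 = (-0.4468, 3.7766, 0.4043, 1.5851).
‖u_3‖ = 4.1398, so e_3 = (-0.1079, 0.9123, 0.0976, 0.3829).
Qᵀb = (6.2075, -2.6107, -2.1483).
Back-substitute: x_3 = -2.1483/4.1398 = -0.5189.
x_2 = (-2.6107 − 0.1684·(-0.5189))/3.9581 = -0.6375.
x_1 = (6.2075 − 1.8257·(-0.6375) + 0.9129·(-0.5189))/5.4772 = 1.2593.

x = (1.2593, -0.6375, -0.5189)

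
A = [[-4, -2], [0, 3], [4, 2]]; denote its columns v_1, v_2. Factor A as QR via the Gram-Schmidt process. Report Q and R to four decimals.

Q = [[-0.7071, 0.0000], [0.0000, 1.0000], [0.7071, 0.0000]], R = [[5.6569, 2.8284], [0.0000, 3.0000]]

v_1 = (-4, 0, 4); ‖v_1‖ = 5.6569, so e_1 = (-0.7071, 0.0000, 0.7071).
e_1·v_2 = (-0.7071)·(-2) + 0.0000·3 + 0.7071·2 = 2.8284.
u_2 = v_2 − 2.8284·e_1 = (0.0000, 3.0000, 0.0000).
‖u_2‖ = 3.0000, so e_2 = (0.0000, 1.0000, 0.0000).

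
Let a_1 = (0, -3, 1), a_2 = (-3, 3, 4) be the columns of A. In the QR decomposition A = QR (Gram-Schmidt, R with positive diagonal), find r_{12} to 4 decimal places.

r_{12} = -1.5811

a_1 = (0, -3, 1); ‖a_1‖ = 3.1623, so q_1 = (0.0000, -0.9487, 0.3162).
r_{12} = q_1·a_2 = -1.5811.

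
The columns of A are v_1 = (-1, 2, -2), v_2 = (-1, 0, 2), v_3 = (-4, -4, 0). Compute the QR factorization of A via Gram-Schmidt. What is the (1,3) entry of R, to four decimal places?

r_{13} = -1.3333

v_1 = (-1, 2, -2); ‖v_1‖ = 3.0000, so q_1 = (-0.3333, 0.6667, -0.6667).
r_{13} = q_1·v_3 = -1.3333.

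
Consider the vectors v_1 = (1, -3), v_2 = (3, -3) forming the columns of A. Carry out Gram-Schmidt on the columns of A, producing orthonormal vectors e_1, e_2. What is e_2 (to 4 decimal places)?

e_2 = (0.9487, 0.3162)

e_1 = v_1/‖v_1‖ = (1, -3)/3.1623 = (0.3162, -0.9487).
r_{12} = e_1·v_2 = 3.7947.
u_2 = v_2 − 3.7947·e_1 = (1.8000, 0.6000).
‖u_2‖ = 1.8974, so e_2 = (0.9487, 0.3162).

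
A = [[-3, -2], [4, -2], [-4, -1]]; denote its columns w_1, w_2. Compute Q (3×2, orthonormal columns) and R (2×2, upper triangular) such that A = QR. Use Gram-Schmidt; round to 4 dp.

w_1 = (-3, 4, -4); ‖w_1‖ = 6.4031, so e_1 = (-0.4685, 0.6247, -0.6247).
e_1·w_2 = (-0.4685)·(-2) + 0.6247·(-2) + (-0.6247)·(-1) = 0.3123.
u_2 = w_2 − 0.3123·e_1 = (-1.8537, -2.1951, -0.8049).
‖u_2‖ = 2.9837, so e_2 = (-0.6213, -0.7357, -0.2698).

Q = [[-0.4685, -0.6213], [0.6247, -0.7357], [-0.6247, -0.2698]], R = [[6.4031, 0.3123], [0.0000, 2.9837]]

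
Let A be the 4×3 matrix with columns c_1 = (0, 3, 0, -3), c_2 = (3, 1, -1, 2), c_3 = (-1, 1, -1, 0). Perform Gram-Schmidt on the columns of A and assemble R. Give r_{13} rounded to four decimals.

r_{13} = 0.7071

c_1 = (0, 3, 0, -3); ‖c_1‖ = 4.2426, so q_1 = (0.0000, 0.7071, 0.0000, -0.7071).
r_{13} = q_1·c_3 = 0.7071.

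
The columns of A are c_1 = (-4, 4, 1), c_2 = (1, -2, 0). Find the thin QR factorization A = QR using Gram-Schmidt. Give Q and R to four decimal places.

Q = [[-0.6963, -0.5698], [0.6963, -0.6838], [0.1741, 0.4558]], R = [[5.7446, -2.0889], [0.0000, 0.7977]]

c_1 = (-4, 4, 1); ‖c_1‖ = 5.7446, so q_1 = (-0.6963, 0.6963, 0.1741).
q_1·c_2 = (-0.6963)·1 + 0.6963·(-2) + 0.1741·0 = -2.0889.
u_2 = c_2 + 2.0889·q_1 = (-0.4545, -0.5455, 0.3636).
‖u_2‖ = 0.7977, so q_2 = (-0.5698, -0.6838, 0.4558).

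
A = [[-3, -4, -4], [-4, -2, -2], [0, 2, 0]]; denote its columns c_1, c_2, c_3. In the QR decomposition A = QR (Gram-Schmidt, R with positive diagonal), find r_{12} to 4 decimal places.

c_1 = (-3, -4, 0); ‖c_1‖ = 5.0000, so e_1 = (-0.6000, -0.8000, 0.0000).
r_{12} = e_1·c_2 = 4.0000.

r_{12} = 4.0000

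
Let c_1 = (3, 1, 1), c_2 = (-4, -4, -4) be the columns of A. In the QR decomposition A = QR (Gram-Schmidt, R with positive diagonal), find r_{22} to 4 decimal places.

r_{22} = 3.4112

e_1 = c_1/‖c_1‖ = (3, 1, 1)/3.3166 = (0.9045, 0.3015, 0.3015).
r_{12} = e_1·c_2 = -6.0302.
u_2 = c_2 + 6.0302·e_1 = (1.4545, -2.1818, -2.1818).
r_{22} = ‖u_2‖ = 3.4112.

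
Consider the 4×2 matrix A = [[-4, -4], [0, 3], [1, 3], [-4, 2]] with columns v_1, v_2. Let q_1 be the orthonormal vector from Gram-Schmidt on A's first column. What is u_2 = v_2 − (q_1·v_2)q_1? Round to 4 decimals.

v_1 = (-4, 0, 1, -4); ‖v_1‖ = 5.7446, so q_1 = (-0.6963, 0.0000, 0.1741, -0.6963).
q_1·v_2 = (-0.6963)·(-4) + 0.0000·3 + 0.1741·3 + (-0.6963)·2 = 1.9149.
u_2 = v_2 − 1.9149·q_1 = (-2.6667, 3.0000, 2.6667, 3.3333).

u_2 = (-2.6667, 3.0000, 2.6667, 3.3333)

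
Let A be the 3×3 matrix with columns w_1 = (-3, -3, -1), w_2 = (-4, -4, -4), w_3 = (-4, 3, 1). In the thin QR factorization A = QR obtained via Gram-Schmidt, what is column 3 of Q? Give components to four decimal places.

e_1 = w_1/‖w_1‖ = (-3, -3, -1)/4.3589 = (-0.6882, -0.6882, -0.2294).
r_{12} = e_1·w_2 = 6.4236.
u_2 = w_2 − 6.4236·e_1 = (0.4211, 0.4211, -2.5263).
‖u_2‖ = 2.5955, so e_2 = (0.1622, 0.1622, -0.9733).
r_{13} = e_1·w_3 = 0.4588; r_{23} = e_2·w_3 = -1.1355.
u_3 = w_3 − 0.4588·e_1 + 1.1355·e_2 = (-3.5000, 3.5000, 0.0000).
‖u_3‖ = 4.9497, so e_3 = (-0.7071, 0.7071, 0.0000).

e_3 = (-0.7071, 0.7071, 0.0000)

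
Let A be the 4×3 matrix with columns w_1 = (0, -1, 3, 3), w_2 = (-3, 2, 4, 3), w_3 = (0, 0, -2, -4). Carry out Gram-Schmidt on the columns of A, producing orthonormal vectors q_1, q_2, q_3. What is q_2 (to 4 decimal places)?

w_1 = (0, -1, 3, 3); ‖w_1‖ = 4.3589, so q_1 = (0.0000, -0.2294, 0.6882, 0.6882).
q_1·w_2 = 0.0000·(-3) + (-0.2294)·2 + 0.6882·4 + 0.6882·3 = 4.3589.
u_2 = w_2 − 4.3589·q_1 = (-3.0000, 3.0000, 1.0000, 0.0000).
‖u_2‖ = 4.3589, so q_2 = (-0.6882, 0.6882, 0.2294, 0.0000).

q_2 = (-0.6882, 0.6882, 0.2294, 0.0000)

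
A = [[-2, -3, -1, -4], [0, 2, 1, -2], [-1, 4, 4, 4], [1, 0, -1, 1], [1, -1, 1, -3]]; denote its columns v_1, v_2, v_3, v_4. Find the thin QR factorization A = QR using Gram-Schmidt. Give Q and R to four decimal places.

Q = [[-0.7559, -0.4967, 0.1148, -0.1885], [0.0000, 0.3660, -0.1510, -0.9154], [-0.3780, 0.7582, 0.3786, 0.2619], [0.3780, -0.0261, -0.2598, 0.1027], [0.3780, -0.2092, 0.8679, -0.2178]], R = [[2.6458, 0.3780, -0.7559, 0.7559], [0.0000, 5.4642, 3.7125, 4.8890], [0.0000, 0.0000, 2.3761, -1.5062], [0.0000, 0.0000, 0.0000, 4.3884]]

v_1 = (-2, 0, -1, 1, 1); ‖v_1‖ = 2.6458, so q_1 = (-0.7559, 0.0000, -0.3780, 0.3780, 0.3780).
q_1·v_2 = (-0.7559)·(-3) + 0.0000·2 + (-0.3780)·4 + 0.3780·0 + 0.3780·(-1) = 0.3780.
u_2 = v_2 − 0.3780·q_1 = (-2.7143, 2.0000, 4.1429, -0.1429, -1.1429).
‖u_2‖ = 5.4642, so q_2 = (-0.4967, 0.3660, 0.7582, -0.0261, -0.2092).
q_1·v_3 = (-0.7559)·(-1) + 0.0000·1 + (-0.3780)·4 + 0.3780·(-1) + 0.3780·1 = -0.7559; q_2·v_3 = (-0.4967)·(-1) + 0.3660·1 + 0.7582·4 + (-0.0261)·(-1) + (-0.2092)·1 = 3.7125.
u_3 = v_3 + 0.7559·q_1 − 3.7125·q_2 = (0.2727, -0.3589, 0.8995, -0.6172, 2.0622).
‖u_3‖ = 2.3761, so q_3 = (0.1148, -0.1510, 0.3786, -0.2598, 0.8679).
q_1·v_4 = (-0.7559)·(-4) + 0.0000·(-2) + (-0.3780)·4 + 0.3780·1 + 0.3780·(-3) = 0.7559; q_2·v_4 = (-0.4967)·(-4) + 0.3660·(-2) + 0.7582·4 + (-0.0261)·1 + (-0.2092)·(-3) = 4.8890; q_3·v_4 = 0.1148·(-4) + (-0.1510)·(-2) + 0.3786·4 + (-0.2598)·1 + 0.8679·(-3) = -1.5062.
u_4 = v_4 − 0.7559·q_1 − 4.8890·q_2 + 1.5062·q_3 = (-0.8271, -4.0169, 1.1492, 0.4508, -0.9559).
‖u_4‖ = 4.3884, so q_4 = (-0.1885, -0.9154, 0.2619, 0.1027, -0.2178).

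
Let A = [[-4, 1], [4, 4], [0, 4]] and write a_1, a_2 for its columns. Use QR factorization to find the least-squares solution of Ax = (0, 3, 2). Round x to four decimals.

x = (0.1711, 0.5439)

e_1 = a_1/‖a_1‖ = (-4, 4, 0)/5.6569 = (-0.7071, 0.7071, 0.0000).
r_{12} = e_1·a_2 = 2.1213.
u_2 = a_2 − 2.1213·e_1 = (2.5000, 2.5000, 4.0000).
‖u_2‖ = 5.3385, so e_2 = (0.4683, 0.4683, 0.7493).
Qᵀb = (2.1213, 2.9034).
Back-substitute: x_2 = 2.9034/5.3385 = 0.5439.
x_1 = (2.1213 − 2.1213·0.5439)/5.6569 = 0.1711.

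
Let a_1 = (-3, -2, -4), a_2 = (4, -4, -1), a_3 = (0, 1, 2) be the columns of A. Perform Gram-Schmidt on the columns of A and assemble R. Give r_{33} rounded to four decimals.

r_{33} = 0.6788

a_1 = (-3, -2, -4); ‖a_1‖ = 5.3852, so e_1 = (-0.5571, -0.3714, -0.7428).
e_1·a_2 = (-0.5571)·4 + (-0.3714)·(-4) + (-0.7428)·(-1) = 0.0000.
u_2 = a_2 + 0.0000·e_1 = (4.0000, -4.0000, -1.0000).
‖u_2‖ = 5.7446, so e_2 = (0.6963, -0.6963, -0.1741).
e_1·a_3 = (-0.5571)·0 + (-0.3714)·1 + (-0.7428)·2 = -1.8570; e_2·a_3 = 0.6963·0 + (-0.6963)·1 + (-0.1741)·2 = -1.0445.
u_3 = a_3 + 1.8570·e_1 + 1.0445·e_2 = (-0.3072, -0.4169, 0.4389).
r_{33} = ‖u_3‖ = 0.6788.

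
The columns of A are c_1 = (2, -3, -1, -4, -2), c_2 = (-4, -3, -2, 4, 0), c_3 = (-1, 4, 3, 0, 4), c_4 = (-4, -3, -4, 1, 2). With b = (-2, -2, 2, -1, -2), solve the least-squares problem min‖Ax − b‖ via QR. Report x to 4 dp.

c_1 = (2, -3, -1, -4, -2); ‖c_1‖ = 5.8310, so e_1 = (0.3430, -0.5145, -0.1715, -0.6860, -0.3430).
e_1·c_2 = 0.3430·(-4) + (-0.5145)·(-3) + (-0.1715)·(-2) + (-0.6860)·4 + (-0.3430)·0 = -2.2295.
u_2 = c_2 + 2.2295·e_1 = (-3.2353, -4.1471, -2.3824, 2.4706, -0.7647).
‖u_2‖ = 6.3269, so e_2 = (-0.5114, -0.6555, -0.3765, 0.3905, -0.1209).
e_1·c_3 = 0.3430·(-1) + (-0.5145)·4 + (-0.1715)·3 + (-0.6860)·0 + (-0.3430)·4 = -4.2875; e_2·c_3 = (-0.5114)·(-1) + (-0.6555)·4 + (-0.3765)·3 + 0.3905·0 + (-0.1209)·4 = -3.7236.
u_3 = c_3 + 4.2875·e_1 + 3.7236·e_2 = (-1.4335, -0.6466, 0.8626, -1.4871, 2.0794).
‖u_3‖ = 3.1229, so e_3 = (-0.4590, -0.2070, 0.2762, -0.4762, 0.6658).
e_1·c_4 = 0.3430·(-4) + (-0.5145)·(-3) + (-0.1715)·(-4) + (-0.6860)·1 + (-0.3430)·2 = -0.5145; e_2·c_4 = (-0.5114)·(-4) + (-0.6555)·(-3) + (-0.3765)·(-4) + 0.3905·1 + (-0.1209)·2 = 5.6668; e_3·c_4 = (-0.4590)·(-4) + (-0.2070)·(-3) + 0.2762·(-4) + (-0.4762)·1 + 0.6658·2 = 2.2079.
u_4 = c_4 + 0.5145·e_1 − 5.6668·e_2 − 2.2079·e_3 = (0.0877, 0.9068, -2.5643, -0.5144, 1.0383).
‖u_4‖ = 2.9578, so e_4 = (0.0296, 0.3066, -0.8670, -0.1739, 0.3511).
Qᵀb = (1.3720, 1.4318, 1.0291, -2.9346).
Back-substitute: x_4 = -2.9346/2.9578 = -0.9922.
x_3 = (1.0291 − 2.2079·(-0.9922))/3.1229 = 1.0310.
x_2 = (1.4318 + 3.7236·1.0310 − 5.6668·(-0.9922))/6.3269 = 1.7218.
x_1 = (1.3720 + 2.2295·1.7218 + 4.2875·1.0310 + 0.5145·(-0.9922))/5.8310 = 1.5642.

x = (1.5642, 1.7218, 1.0310, -0.9922)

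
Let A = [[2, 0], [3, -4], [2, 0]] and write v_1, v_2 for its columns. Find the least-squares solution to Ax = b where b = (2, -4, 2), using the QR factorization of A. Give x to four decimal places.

v_1 = (2, 3, 2); ‖v_1‖ = 4.1231, so q_1 = (0.4851, 0.7276, 0.4851).
q_1·v_2 = 0.4851·0 + 0.7276·(-4) + 0.4851·0 = -2.9104.
u_2 = v_2 + 2.9104·q_1 = (1.4118, -1.8824, 1.4118).
‖u_2‖ = 2.7440, so q_2 = (0.5145, -0.6860, 0.5145).
Qᵀb = (-0.9701, 4.8020).
Back-substitute: x_2 = 4.8020/2.7440 = 1.7500.
x_1 = (-0.9701 + 2.9104·1.7500)/4.1231 = 1.0000.

x = (1.0000, 1.7500)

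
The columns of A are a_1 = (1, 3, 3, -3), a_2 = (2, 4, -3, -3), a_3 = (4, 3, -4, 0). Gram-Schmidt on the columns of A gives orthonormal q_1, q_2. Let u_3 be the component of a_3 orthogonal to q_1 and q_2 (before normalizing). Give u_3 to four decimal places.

u_3 = (2.4401, 0.3525, 0.4654, 1.6313)

a_1 = (1, 3, 3, -3); ‖a_1‖ = 5.2915, so q_1 = (0.1890, 0.5669, 0.5669, -0.5669).
q_1·a_2 = 0.1890·2 + 0.5669·4 + 0.5669·(-3) + (-0.5669)·(-3) = 2.6458.
u_2 = a_2 − 2.6458·q_1 = (1.5000, 2.5000, -4.5000, -1.5000).
‖u_2‖ = 5.5678, so q_2 = (0.2694, 0.4490, -0.8082, -0.2694).
q_1·a_3 = 0.1890·4 + 0.5669·3 + 0.5669·(-4) + (-0.5669)·0 = 0.1890; q_2·a_3 = 0.2694·4 + 0.4490·3 + (-0.8082)·(-4) + (-0.2694)·0 = 5.6576.
u_3 = a_3 − 0.1890·q_1 − 5.6576·q_2 = (2.4401, 0.3525, 0.4654, 1.6313).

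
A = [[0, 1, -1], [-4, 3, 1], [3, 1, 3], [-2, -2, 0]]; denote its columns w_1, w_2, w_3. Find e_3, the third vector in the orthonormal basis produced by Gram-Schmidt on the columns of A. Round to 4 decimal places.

e_3 = (-0.5096, 0.2636, 0.6677, 0.4744)

w_1 = (0, -4, 3, -2); ‖w_1‖ = 5.3852, so e_1 = (0.0000, -0.7428, 0.5571, -0.3714).
e_1·w_2 = 0.0000·1 + (-0.7428)·3 + 0.5571·1 + (-0.3714)·(-2) = -0.9285.
u_2 = w_2 + 0.9285·e_1 = (1.0000, 2.3103, 1.5172, -2.3448).
‖u_2‖ = 3.7600, so e_2 = (0.2660, 0.6144, 0.4035, -0.6236).
e_1·w_3 = 0.0000·(-1) + (-0.7428)·1 + 0.5571·3 + (-0.3714)·0 = 0.9285; e_2·w_3 = 0.2660·(-1) + 0.6144·1 + 0.4035·3 + (-0.6236)·0 = 1.5590.
u_3 = w_3 − 0.9285·e_1 − 1.5590·e_2 = (-1.4146, 0.7317, 1.8537, 1.3171).
‖u_3‖ = 2.7762, so e_3 = (-0.5096, 0.2636, 0.6677, 0.4744).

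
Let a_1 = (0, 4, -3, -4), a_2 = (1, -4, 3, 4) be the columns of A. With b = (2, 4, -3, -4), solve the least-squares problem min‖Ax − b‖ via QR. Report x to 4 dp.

a_1 = (0, 4, -3, -4); ‖a_1‖ = 6.4031, so e_1 = (0.0000, 0.6247, -0.4685, -0.6247).
e_1·a_2 = 0.0000·1 + 0.6247·(-4) + (-0.4685)·3 + (-0.6247)·4 = -6.4031.
u_2 = a_2 + 6.4031·e_1 = (1.0000, 0.0000, 0.0000, 0.0000).
‖u_2‖ = 1.0000, so e_2 = (1.0000, 0.0000, 0.0000, 0.0000).
Qᵀb = (6.4031, 2.0000).
Back-substitute: x_2 = 2.0000/1.0000 = 2.0000.
x_1 = (6.4031 + 6.4031·2.0000)/6.4031 = 3.0000.

x = (3.0000, 2.0000)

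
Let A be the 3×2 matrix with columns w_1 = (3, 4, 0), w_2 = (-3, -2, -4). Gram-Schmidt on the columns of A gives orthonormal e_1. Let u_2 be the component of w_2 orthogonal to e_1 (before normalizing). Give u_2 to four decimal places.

u_2 = (-0.9600, 0.7200, -4.0000)

w_1 = (3, 4, 0); ‖w_1‖ = 5.0000, so e_1 = (0.6000, 0.8000, 0.0000).
e_1·w_2 = 0.6000·(-3) + 0.8000·(-2) + 0.0000·(-4) = -3.4000.
u_2 = w_2 + 3.4000·e_1 = (-0.9600, 0.7200, -4.0000).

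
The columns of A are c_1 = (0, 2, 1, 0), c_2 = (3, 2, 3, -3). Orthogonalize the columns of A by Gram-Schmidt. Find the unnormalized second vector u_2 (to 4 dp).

c_1 = (0, 2, 1, 0); ‖c_1‖ = 2.2361, so e_1 = (0.0000, 0.8944, 0.4472, 0.0000).
e_1·c_2 = 0.0000·3 + 0.8944·2 + 0.4472·3 + 0.0000·(-3) = 3.1305.
u_2 = c_2 − 3.1305·e_1 = (3.0000, -0.8000, 1.6000, -3.0000).

u_2 = (3.0000, -0.8000, 1.6000, -3.0000)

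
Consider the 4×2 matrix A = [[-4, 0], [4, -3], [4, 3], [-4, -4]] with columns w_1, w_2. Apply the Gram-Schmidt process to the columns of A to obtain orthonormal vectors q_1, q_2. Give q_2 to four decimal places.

w_1 = (-4, 4, 4, -4); ‖w_1‖ = 8.0000, so q_1 = (-0.5000, 0.5000, 0.5000, -0.5000).
q_1·w_2 = (-0.5000)·0 + 0.5000·(-3) + 0.5000·3 + (-0.5000)·(-4) = 2.0000.
u_2 = w_2 − 2.0000·q_1 = (1.0000, -4.0000, 2.0000, -3.0000).
‖u_2‖ = 5.4772, so q_2 = (0.1826, -0.7303, 0.3651, -0.5477).

q_2 = (0.1826, -0.7303, 0.3651, -0.5477)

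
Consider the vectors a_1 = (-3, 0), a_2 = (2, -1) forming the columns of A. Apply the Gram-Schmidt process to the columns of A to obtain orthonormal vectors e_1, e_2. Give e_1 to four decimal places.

e_1 = (-1.0000, 0.0000)

e_1 = a_1/‖a_1‖ = (-3, 0)/3.0000 = (-1.0000, 0.0000).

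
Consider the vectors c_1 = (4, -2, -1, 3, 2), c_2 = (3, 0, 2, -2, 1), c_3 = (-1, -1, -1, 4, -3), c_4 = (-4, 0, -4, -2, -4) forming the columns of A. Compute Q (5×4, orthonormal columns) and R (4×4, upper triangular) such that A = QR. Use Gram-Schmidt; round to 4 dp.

c_1 = (4, -2, -1, 3, 2); ‖c_1‖ = 5.8310, so e_1 = (0.6860, -0.3430, -0.1715, 0.5145, 0.3430).
e_1·c_2 = 0.6860·3 + (-0.3430)·0 + (-0.1715)·2 + 0.5145·(-2) + 0.3430·1 = 1.0290.
u_2 = c_2 − 1.0290·e_1 = (2.2941, 0.3529, 2.1765, -2.5294, 0.6471).
‖u_2‖ = 4.1160, so e_2 = (0.5574, 0.0857, 0.5288, -0.6145, 0.1572).
e_1·c_3 = 0.6860·(-1) + (-0.3430)·(-1) + (-0.1715)·(-1) + 0.5145·4 + 0.3430·(-3) = 0.8575; e_2·c_3 = 0.5574·(-1) + 0.0857·(-1) + 0.5288·(-1) + (-0.6145)·4 + 0.1572·(-3) = -4.1017.
u_3 = c_3 − 0.8575·e_1 + 4.1017·e_2 = (0.6979, -0.3542, 1.3160, 1.0382, -2.6493).
‖u_3‖ = 3.2312, so e_3 = (0.2160, -0.1096, 0.4073, 0.3213, -0.8199).
e_1·c_4 = 0.6860·(-4) + (-0.3430)·0 + (-0.1715)·(-4) + 0.5145·(-2) + 0.3430·(-4) = -4.4590; e_2·c_4 = 0.5574·(-4) + 0.0857·0 + 0.5288·(-4) + (-0.6145)·(-2) + 0.1572·(-4) = -3.7444; e_3·c_4 = 0.2160·(-4) + (-0.1096)·0 + 0.4073·(-4) + 0.3213·(-2) + (-0.8199)·(-4) = 0.1440.
u_4 = c_4 + 4.4590·e_1 + 3.7444·e_2 − 0.1440·e_3 = (1.1147, -1.1926, -2.8434, -2.0532, -1.7639).
‖u_4‖ = 4.2516, so e_4 = (0.2622, -0.2805, -0.6688, -0.4829, -0.4149).

Q = [[0.6860, 0.5574, 0.2160, 0.2622], [-0.3430, 0.0857, -0.1096, -0.2805], [-0.1715, 0.5288, 0.4073, -0.6688], [0.5145, -0.6145, 0.3213, -0.4829], [0.3430, 0.1572, -0.8199, -0.4149]], R = [[5.8310, 1.0290, 0.8575, -4.4590], [0.0000, 4.1160, -4.1017, -3.7444], [0.0000, 0.0000, 3.2312, 0.1440], [0.0000, 0.0000, 0.0000, 4.2516]]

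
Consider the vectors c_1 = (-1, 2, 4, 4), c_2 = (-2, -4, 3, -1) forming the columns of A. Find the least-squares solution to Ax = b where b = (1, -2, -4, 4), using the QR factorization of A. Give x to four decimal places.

x = (-0.1175, -0.3255)

c_1 = (-1, 2, 4, 4); ‖c_1‖ = 6.0828, so e_1 = (-0.1644, 0.3288, 0.6576, 0.6576).
e_1·c_2 = (-0.1644)·(-2) + 0.3288·(-4) + 0.6576·3 + 0.6576·(-1) = 0.3288.
u_2 = c_2 − 0.3288·e_1 = (-1.9459, -4.1081, 2.7838, -1.2162).
‖u_2‖ = 5.4673, so e_2 = (-0.3559, -0.7514, 0.5092, -0.2225).
Qᵀb = (-0.8220, -1.7796).
Back-substitute: x_2 = -1.7796/5.4673 = -0.3255.
x_1 = (-0.8220 − 0.3288·(-0.3255))/6.0828 = -0.1175.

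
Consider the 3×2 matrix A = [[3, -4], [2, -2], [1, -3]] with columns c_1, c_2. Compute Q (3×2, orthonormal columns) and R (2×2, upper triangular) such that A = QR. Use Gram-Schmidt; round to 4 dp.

Q = [[0.8018, 0.0398], [0.5345, 0.3984], [0.2673, -0.9163]], R = [[3.7417, -5.0780], [0.0000, 1.7928]]

e_1 = c_1/‖c_1‖ = (3, 2, 1)/3.7417 = (0.8018, 0.5345, 0.2673).
r_{12} = e_1·c_2 = -5.0780.
u_2 = c_2 + 5.0780·e_1 = (0.0714, 0.7143, -1.6429).
‖u_2‖ = 1.7928, so e_2 = (0.0398, 0.3984, -0.9163).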